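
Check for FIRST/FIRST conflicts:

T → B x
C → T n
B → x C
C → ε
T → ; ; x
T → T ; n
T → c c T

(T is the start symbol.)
A FIRST/FIRST conflict occurs when two productions N → α and N → β for the same non-terminal have FIRST(α) ∩ FIRST(β) ≠ ∅ (with ε ∈ FIRST of a nullable right-hand side, so two nullable alternatives also conflict).

FIRST sets of the non-terminals at (or reachable through a nullable prefix from) the front of some alternative:
  FIRST(B) = { 'x' }
  FIRST(T) = { ';', 'c', 'x' }

Productions for T:
  T → B x: FIRST = { 'x' }
  T → ; ; x: FIRST = { ';' }
  T → T ; n: FIRST = { ';', 'c', 'x' }
  T → c c T: FIRST = { 'c' }
Productions for C:
  C → T n: FIRST = { ';', 'c', 'x' }
  C → ε: FIRST = { ε }
B has only one production, so no FIRST/FIRST conflict is possible there.

Conflict for T: T → B x and T → T ; n
  Overlap: { 'x' }
Conflict for T: T → ; ; x and T → T ; n
  Overlap: { ';' }
Conflict for T: T → T ; n and T → c c T
  Overlap: { 'c' }

Answer: Yes. T → B x / T → T ';' n on { 'x' }; T → ';' ';' x / T → T ';' n on { ';' }; T → T ';' n / T → c c T on { 'c' }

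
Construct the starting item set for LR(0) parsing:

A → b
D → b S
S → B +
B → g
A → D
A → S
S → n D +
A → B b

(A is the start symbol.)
First, augment the grammar with A' → A
I₀ = CLOSURE({ [A' → . A] }):
  [A' → . A] has the dot before A: add [A → . b], [A → . D], [A → . S], [A → . B b]
  [A → . D] has the dot before D: add [D → . b S]
  [A → . S] has the dot before S: add [S → . B +], [S → . n D +]
  [A → . B b] has the dot before B: add [B → . g]
No further items can be added.

I₀ = { [A → . B b], [A → . D], [A → . S], [A → . b], [A' → . A], [B → . g], [D → . b S], [S → . B +], [S → . n D +] }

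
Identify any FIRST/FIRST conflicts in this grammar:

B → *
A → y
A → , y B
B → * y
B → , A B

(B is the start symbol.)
Yes. B → '*' / B → '*' y on { '*' }

A FIRST/FIRST conflict occurs when two productions N → α and N → β for the same non-terminal have FIRST(α) ∩ FIRST(β) ≠ ∅ (with ε ∈ FIRST of a nullable right-hand side, so two nullable alternatives also conflict).

Productions for B:
  B → *: FIRST = { '*' }
  B → * y: FIRST = { '*' }
  B → , A B: FIRST = { ',' }
Productions for A:
  A → y: FIRST = { 'y' }
  A → , y B: FIRST = { ',' }

Conflict for B: B → * and B → * y
  Overlap: { '*' }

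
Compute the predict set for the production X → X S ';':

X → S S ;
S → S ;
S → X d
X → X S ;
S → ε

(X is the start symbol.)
{ ';' }

PREDICT(X → X S ';') = (FIRST(RHS) \ {ε}) ∪ (FOLLOW(X) if ε ∈ FIRST(RHS), i.e. RHS ⇒* ε)
FIRST(X) = { ';' }
FIRST(X S ';') = { ';' }
ε ∉ FIRST(X S ';'), so FOLLOW(X) is not added.
PREDICT(X → X S ';') = { ';' }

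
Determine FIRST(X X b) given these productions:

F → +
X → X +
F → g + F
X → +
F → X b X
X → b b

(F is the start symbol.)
{ '+', 'b' }

FIRST sets of the non-terminals involved (from the grammar, by fixed-point iteration):
  FIRST(X) = { '+', 'b' }

To compute FIRST(X X b), process the symbols left to right:
Symbol X is a non-terminal. Add FIRST(X) \ {ε} = { '+', 'b' }
X is not nullable (ε ∉ FIRST(X)), so stop here.
FIRST(X X b) = { '+', 'b' }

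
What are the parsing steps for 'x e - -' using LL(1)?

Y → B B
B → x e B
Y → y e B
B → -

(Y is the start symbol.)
LL(1) parsing maintains a stack (initially the start symbol over $) and the input. At each step: if the stack top is a terminal, match it against the current input token; if it is a non-terminal N, replace it with the RHS of M[N, lookahead] (the unique production whose predict set contains the lookahead).

Stack is shown with the top on the left.

Stack      Input      Action
----------------------------
Y $        x e - - $  output Y → B B
B B $      x e - - $  output B → x e B
x e B B $  x e - - $  match 'x'
e B B $    e - - $    match 'e'
B B $      - - $      output B → -
- B $      - - $      match '-'
B $        - $        output B → -
- $        - $        match '-'
$          $          accept

The string is accepted.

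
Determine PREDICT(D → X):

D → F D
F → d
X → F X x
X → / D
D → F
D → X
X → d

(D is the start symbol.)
PREDICT(D → X) = (FIRST(RHS) \ {ε}) ∪ (FOLLOW(D) if ε ∈ FIRST(RHS), i.e. RHS ⇒* ε)
FIRST(X) = { '/', 'd' }
FIRST(X) = { '/', 'd' }
ε ∉ FIRST(X), so FOLLOW(D) is not added.
PREDICT(D → X) = { '/', 'd' }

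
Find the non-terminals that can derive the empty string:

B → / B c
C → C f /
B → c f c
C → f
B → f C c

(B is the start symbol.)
None

A non-terminal is nullable if it can derive ε (the empty string): either it has an ε-production, or it has a production whose right-hand side consists entirely of nullable non-terminals.

There are no ε-productions, so no non-terminal can derive ε.
No non-terminals are nullable.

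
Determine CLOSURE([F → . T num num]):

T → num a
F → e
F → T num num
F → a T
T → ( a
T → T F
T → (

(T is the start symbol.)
Start with: [F → . T num num]
  [F → . T num num] has the dot before T: add [T → . num a], [T → . ( a], [T → . T F], [T → . (]
No further items can be added.

CLOSURE = { [F → . T num num], [T → . ( a], [T → . (], [T → . T F], [T → . num a] }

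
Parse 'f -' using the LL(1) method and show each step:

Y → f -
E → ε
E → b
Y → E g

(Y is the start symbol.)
LL(1) parsing maintains a stack (initially the start symbol over $) and the input. At each step: if the stack top is a terminal, match it against the current input token; if it is a non-terminal N, replace it with the RHS of M[N, lookahead] (the unique production whose predict set contains the lookahead).

Stack is shown with the top on the left.

Stack  Input  Action
--------------------
Y $    f - $  output Y → f -
f - $  f - $  match 'f'
- $    - $    match '-'
$      $      accept

The string is accepted.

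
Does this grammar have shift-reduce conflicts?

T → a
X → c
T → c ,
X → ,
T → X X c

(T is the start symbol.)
Augment with T' → T and build the canonical LR(0) collection (I0 = CLOSURE({[T' → . T]}), then GOTO on every symbol after a dot until no new states appear). It has 10 states:
  I0: { [T → . X X c], [T → . a], [T → . c ,], [T' → . T], [X → . ,], [X → . c] }  — shift
  I1: { [X → , .] }  — reduce
  I2: { [T' → T .] }  — accept
  I3: { [T → X . X c], [X → . ,], [X → . c] }  — shift
  I4: { [T → a .] }  — reduce
  I5: { [T → c . ,], [X → c .] }  — shift, reduce
  I6: { [T → c , .] }  — reduce
  I7: { [T → X X . c] }  — shift
  I8: { [X → c .] }  — reduce
  I9: { [T → X X c .] }  — reduce

I5 contains reduce item [X → c .] and shift item [T → c . ,] — shift-reduce conflict.

Answer: Yes — I5: [X → c .] vs [T → c . ,]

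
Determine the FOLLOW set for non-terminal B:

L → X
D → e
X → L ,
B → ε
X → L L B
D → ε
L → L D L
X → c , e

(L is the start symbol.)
To compute FOLLOW(B), find every occurrence of B on a right-hand side N → α B β: add FIRST(β) \ {ε}, and if β is empty or nullable also add FOLLOW(N). Iterate to a fixed point.

In X → L L B: B is at the end, add FOLLOW(X)

The FOLLOW sets referred to above (computed the same way, to a fixed point):
  FOLLOW(X) = { $, ',', 'c', 'e' }

Taking the union: FOLLOW(B) = { $, ',', 'c', 'e' }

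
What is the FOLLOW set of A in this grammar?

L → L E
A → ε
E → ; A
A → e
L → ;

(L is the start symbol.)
{ $, ';' }

To compute FOLLOW(A), find every occurrence of A on a right-hand side N → α A β: add FIRST(β) \ {ε}, and if β is empty or nullable also add FOLLOW(N). Iterate to a fixed point.

In E → ; A: A is at the end, add FOLLOW(E)

The FOLLOW sets referred to above (computed the same way, to a fixed point):
  FOLLOW(E) = { $, ';' }

Taking the union: FOLLOW(A) = { $, ';' }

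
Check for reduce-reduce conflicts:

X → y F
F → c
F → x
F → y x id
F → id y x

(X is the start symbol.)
Augment with X' → X and build the canonical LR(0) collection (I0 = CLOSURE({[X' → . X]}), then GOTO on every symbol after a dot until no new states appear). It has 12 states:
  I0: { [X → . y F], [X' → . X] }  — shift
  I1: { [X' → X .] }  — accept
  I2: { [F → . c], [F → . id y x], [F → . x], [F → . y x id], [X → y . F] }  — shift
  I3: { [X → y F .] }  — reduce
  I4: { [F → c .] }  — reduce
  I5: { [F → id . y x] }  — shift
  I6: { [F → x .] }  — reduce
  I7: { [F → y . x id] }  — shift
  I8: { [F → y x . id] }  — shift
  I9: { [F → y x id .] }  — reduce
  I10: { [F → id y . x] }  — shift
  I11: { [F → id y x .] }  — reduce

No state contains more than one complete item.

Answer: No reduce-reduce conflicts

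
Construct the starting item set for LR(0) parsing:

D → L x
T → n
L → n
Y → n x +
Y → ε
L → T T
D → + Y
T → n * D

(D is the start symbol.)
First, augment the grammar with D' → D
I₀ = CLOSURE({ [D' → . D] }):
  [D' → . D] has the dot before D: add [D → . L x], [D → . + Y]
  [D → . L x] has the dot before L: add [L → . n], [L → . T T]
  [L → . T T] has the dot before T: add [T → . n], [T → . n * D]
No further items can be added.

I₀ = { [D → . + Y], [D → . L x], [D' → . D], [L → . T T], [L → . n], [T → . n * D], [T → . n] }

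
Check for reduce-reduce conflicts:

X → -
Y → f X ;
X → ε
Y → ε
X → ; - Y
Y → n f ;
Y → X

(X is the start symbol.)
Yes — I4: [X → .] vs [Y → .]

A reduce-reduce conflict occurs when an LR(0) state has two complete items [A → α .] and [B → β .] — both call for a reduction, and with no lookahead the parser cannot choose between them.

Augment with X' → X and build the canonical LR(0) collection (I0 = CLOSURE({[X' → . X]}), then GOTO on every symbol after a dot until no new states appear). It has 13 states:
  I0: { [X → . -], [X → . ; - Y], [X → .], [X' → . X] }  — shift, reduce
  I1: { [X → - .] }  — reduce
  I2: { [X → ; . - Y] }  — shift
  I3: { [X' → X .] }  — accept
  I4: { [X → . -], [X → . ; - Y], [X → .], [X → ; - . Y], [Y → . X], [Y → . f X ;], [Y → . n f ;], [Y → .] }  — shift, 2 reduces
  I5: { [Y → X .] }  — reduce
  I6: { [X → ; - Y .] }  — reduce
  I7: { [X → . -], [X → . ; - Y], [X → .], [Y → f . X ;] }  — shift, reduce
  I8: { [Y → n . f ;] }  — shift
  I9: { [Y → n f . ;] }  — shift
  I10: { [Y → n f ; .] }  — reduce
  I11: { [Y → f X . ;] }  — shift
  I12: { [Y → f X ; .] }  — reduce

I4 contains complete items [X → .], [Y → .] — reduce-reduce conflict.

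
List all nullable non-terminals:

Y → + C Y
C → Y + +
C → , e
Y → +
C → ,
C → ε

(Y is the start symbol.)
{ 'C' }

A non-terminal is nullable if it can derive ε (the empty string): either it has an ε-production, or it has a production whose right-hand side consists entirely of nullable non-terminals.

ε-productions: C → ε
So C is immediately nullable.
No further non-terminal can be added: every production for the remaining non-terminals contains a terminal or a non-nullable non-terminal.
Nullable = { 'C' }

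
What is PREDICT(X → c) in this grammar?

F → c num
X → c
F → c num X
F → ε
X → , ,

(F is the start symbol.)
PREDICT(X → c) = (FIRST(RHS) \ {ε}) ∪ (FOLLOW(X) if ε ∈ FIRST(RHS), i.e. RHS ⇒* ε)
FIRST(c) = { 'c' }
ε ∉ FIRST(c), so FOLLOW(X) is not added.
PREDICT(X → c) = { 'c' }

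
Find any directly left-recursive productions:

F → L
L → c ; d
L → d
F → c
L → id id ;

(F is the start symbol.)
Direct left recursion occurs when N → N α for some non-terminal N (the right-hand side begins with the left-hand side itself).

F → L: starts with L
L → c ; d: starts with c
L → d: starts with d
F → c: starts with c
L → id id ;: starts with id

No direct left recursion found.

Answer: No direct left recursion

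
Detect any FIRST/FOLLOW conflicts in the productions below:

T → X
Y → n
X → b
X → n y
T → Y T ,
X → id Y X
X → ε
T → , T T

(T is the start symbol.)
Yes. T → Y T ',' with FOLLOW(T) on { 'n' }; T → ',' T T with FOLLOW(T) on { ',' }; X → b with FOLLOW(X) on { 'b' }; X → n y with FOLLOW(X) on { 'n' }; X → id Y X with FOLLOW(X) on { 'id' }

Nullable non-terminals: T, X.
FIRST sets used below: FIRST(X) = { 'b', 'id', 'n', ε }, FIRST(Y) = { 'n' }

T: nullable alternative(s) T → X; FOLLOW(T) = { $, ',', 'b', 'id', 'n' }
  T → X: FIRST \ {ε} = { 'b', 'id', 'n' } — this is the only nullable alternative, skip
  T → Y T ,: FIRST \ {ε} = { 'n' } — overlaps FOLLOW(T) on { 'n' }: CONFLICT
  T → , T T: FIRST \ {ε} = { ',' } — overlaps FOLLOW(T) on { ',' }: CONFLICT

X: nullable alternative(s) X → ε; FOLLOW(X) = { $, ',', 'b', 'id', 'n' }
  X → b: FIRST \ {ε} = { 'b' } — overlaps FOLLOW(X) on { 'b' }: CONFLICT
  X → n y: FIRST \ {ε} = { 'n' } — overlaps FOLLOW(X) on { 'n' }: CONFLICT
  X → id Y X: FIRST \ {ε} = { 'id' } — overlaps FOLLOW(X) on { 'id' }: CONFLICT
  X → ε: FIRST \ {ε} = { } — this is the only nullable alternative, skip

Y has no nullable alternative, so no FIRST/FOLLOW check is needed there.

So the grammar has 5 FIRST/FOLLOW conflicts (marked CONFLICT above).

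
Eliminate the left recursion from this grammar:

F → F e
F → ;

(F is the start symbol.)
F is directly left-recursive. The standard transformation for
  A → A α₁ | ... | A α_m | β₁ | ... | β_n
is
  A  → β₁ A' | ... | β_n A'
  A' → α₁ A' | ... | α_m A' | ε

F → ; becomes F → ; F'
F → F e becomes F' → e F'
Add F' → ε

Resulting grammar:
F → ; F'
F' → e F'
F' → ε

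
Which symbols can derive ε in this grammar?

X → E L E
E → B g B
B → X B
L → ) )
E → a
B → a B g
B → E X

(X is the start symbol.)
There are no ε-productions, so no non-terminal can derive ε.
No non-terminals are nullable.

Answer: None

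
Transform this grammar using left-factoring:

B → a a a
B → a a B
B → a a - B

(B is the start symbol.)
Left-factoring transforms A → αβ₁ | αβ₂ into A → αA' and A' → β₁ | β₂
(α is the longest common prefix among the alternatives). Repeat until
no nonterminal has two alternatives with a common prefix.

Round 1: B has alternatives sharing prefix 'a a'. Introduce B': B → a a B'
  Add: B' → a
  Add: B' → B
  Add: B' → - B

No remaining common prefixes — done.

Resulting grammar:
B → a a B'
B' → a
B' → B
B' → - B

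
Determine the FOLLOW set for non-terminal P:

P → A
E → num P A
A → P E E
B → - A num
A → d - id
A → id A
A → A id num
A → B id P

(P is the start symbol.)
To compute FOLLOW(P), find every occurrence of P on a right-hand side N → α P β: add FIRST(β) \ {ε}, and if β is empty or nullable also add FOLLOW(N). Iterate to a fixed point.

P is the start symbol, so $ ∈ FOLLOW(P).
In E → num P A: P is followed by A, add FIRST(A) \ {ε} = { '-', 'd', 'id' }
In A → P E E: P is followed by E E, add FIRST(E E) \ {ε} = { 'num' }
In A → B id P: P is at the end, add FOLLOW(A)

The FOLLOW sets referred to above (computed the same way, to a fixed point):
  FOLLOW(A) = { $, '-', 'd', 'id', 'num' }

Taking the union: FOLLOW(P) = { $, '-', 'd', 'id', 'num' }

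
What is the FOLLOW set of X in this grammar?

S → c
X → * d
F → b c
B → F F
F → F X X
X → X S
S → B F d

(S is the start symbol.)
To compute FOLLOW(X), find every occurrence of X on a right-hand side N → α X β: add FIRST(β) \ {ε}, and if β is empty or nullable also add FOLLOW(N). Iterate to a fixed point.

In F → F X X: X is followed by X, add FIRST(X) \ {ε} = { '*' }
In F → F X X: X is at the end, add FOLLOW(F)
In X → X S: X is followed by S, add FIRST(S) \ {ε} = { 'b', 'c' }

The FOLLOW sets referred to above (computed the same way, to a fixed point):
  FOLLOW(F) = { '*', 'b', 'd' }

Taking the union: FOLLOW(X) = { '*', 'b', 'c', 'd' }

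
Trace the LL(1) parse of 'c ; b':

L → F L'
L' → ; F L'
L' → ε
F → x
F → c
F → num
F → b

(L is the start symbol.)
LL(1) parsing maintains a stack (initially the start symbol over $) and the input. At each step: if the stack top is a terminal, match it against the current input token; if it is a non-terminal N, replace it with the RHS of M[N, lookahead] (the unique production whose predict set contains the lookahead).

Stack is shown with the top on the left.

Stack     Input    Action
-------------------------
L $       c ; b $  output L → F L'
F L' $    c ; b $  output F → c
c L' $    c ; b $  match 'c'
L' $      ; b $    output L' → ; F L'
; F L' $  ; b $    match ';'
F L' $    b $      output F → b
b L' $    b $      match 'b'
L' $      $        output L' → ε
$         $        accept

The string is accepted.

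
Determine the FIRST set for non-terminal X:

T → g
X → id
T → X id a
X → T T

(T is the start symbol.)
{ 'g', 'id' }

FIRST sets of the other non-terminals involved (by the same procedure, iterated to a fixed point):
  FIRST(T) = { 'g', 'id' }

From X → id:
  - id is a terminal: add 'id' and stop
From X → T T:
  - T is a non-terminal: add FIRST(T) \ {ε} = { 'g', 'id' }
    T is not nullable, so stop

Collecting: FIRST(X) = { 'g', 'id' }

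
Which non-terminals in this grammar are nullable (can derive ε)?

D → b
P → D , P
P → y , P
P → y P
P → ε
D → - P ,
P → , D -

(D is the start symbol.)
{ 'P' }

A non-terminal is nullable if it can derive ε (the empty string): either it has an ε-production, or it has a production whose right-hand side consists entirely of nullable non-terminals.

ε-productions: P → ε
So P is immediately nullable.
No further non-terminal can be added: every production for the remaining non-terminals contains a terminal or a non-nullable non-terminal.
Nullable = { 'P' }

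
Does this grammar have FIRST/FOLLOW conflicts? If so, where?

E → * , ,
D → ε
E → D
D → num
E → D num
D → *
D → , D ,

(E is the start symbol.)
Nullable non-terminals: D, E.
FIRST sets used below: FIRST(D) = { '*', ',', 'num', ε }

D: nullable alternative(s) D → ε; FOLLOW(D) = { $, ',', 'num' }
  D → ε: FIRST \ {ε} = { } — this is the only nullable alternative, skip
  D → num: FIRST \ {ε} = { 'num' } — overlaps FOLLOW(D) on { 'num' }: CONFLICT
  D → *: FIRST \ {ε} = { '*' } — disjoint from FOLLOW(D)
  D → , D ,: FIRST \ {ε} = { ',' } — overlaps FOLLOW(D) on { ',' }: CONFLICT

E: nullable alternative(s) E → D; FOLLOW(E) = { $ }
  E → * , ,: FIRST \ {ε} = { '*' } — disjoint from FOLLOW(E)
  E → D: FIRST \ {ε} = { '*', ',', 'num' } — this is the only nullable alternative, skip
  E → D num: FIRST \ {ε} = { '*', ',', 'num' } — disjoint from FOLLOW(E)

So the grammar has 2 FIRST/FOLLOW conflicts (marked CONFLICT above).

Answer: Yes. D → num with FOLLOW(D) on { 'num' }; D → ',' D ',' with FOLLOW(D) on { ',' }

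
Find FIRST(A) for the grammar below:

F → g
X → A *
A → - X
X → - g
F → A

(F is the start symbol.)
From A → - X:
  - '-' is a terminal: add '-' and stop

Collecting: FIRST(A) = { '-' }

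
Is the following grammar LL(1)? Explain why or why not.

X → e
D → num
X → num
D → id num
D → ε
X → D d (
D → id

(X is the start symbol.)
No. Predict set conflict for X: { 'num' }

Relevant sets:
  FIRST(D) = { 'id', 'num', ε }
  FOLLOW(D) = { 'd' }

For X:
  PREDICT(X → e) = { 'e' }
  PREDICT(X → num) = { 'num' }
  PREDICT(X → D d '(') = { 'd', 'id', 'num' }
For D:
  PREDICT(D → num) = { 'num' }
  PREDICT(D → id num) = { 'id' }
  PREDICT(D → ε) = { 'd' }
  PREDICT(D → id) = { 'id' }

Conflict found: Predict set conflict for X: { 'num' }
The grammar is NOT LL(1).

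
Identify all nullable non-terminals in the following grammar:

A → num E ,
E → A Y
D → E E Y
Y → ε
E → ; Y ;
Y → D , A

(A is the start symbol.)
ε-productions: Y → ε
So Y is immediately nullable.
No further non-terminal can be added: every production for the remaining non-terminals contains a terminal or a non-nullable non-terminal.
Nullable = { 'Y' }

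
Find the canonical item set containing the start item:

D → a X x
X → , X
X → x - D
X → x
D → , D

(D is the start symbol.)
{ [D → . , D], [D → . a X x], [D' → . D] }

First, augment the grammar with D' → D
I₀ = CLOSURE({ [D' → . D] }):
  [D' → . D] has the dot before D: add [D → . a X x], [D → . , D]
No further items can be added.

I₀ = { [D → . , D], [D → . a X x], [D' → . D] }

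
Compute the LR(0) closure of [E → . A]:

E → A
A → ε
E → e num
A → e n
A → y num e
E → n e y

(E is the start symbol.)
Start with: [E → . A]
  [E → . A] has the dot before A: add [A → .], [A → . e n], [A → . y num e]
No further items can be added.

CLOSURE = { [A → . e n], [A → . y num e], [A → .], [E → . A] }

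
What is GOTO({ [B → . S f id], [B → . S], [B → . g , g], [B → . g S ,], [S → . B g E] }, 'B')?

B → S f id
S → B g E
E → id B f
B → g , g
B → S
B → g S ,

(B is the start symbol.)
{ [S → B . g E] }

GOTO(I, 'B') = CLOSURE({ [A → αX.β] : [A → α.Xβ] ∈ I, X = 'B' })

Items with dot before 'B', with the dot advanced:
  [S → . B g E] → [S → B . g E]
Closure adds nothing (no advanced item has the dot before a non-terminal).

GOTO = { [S → B . g E] }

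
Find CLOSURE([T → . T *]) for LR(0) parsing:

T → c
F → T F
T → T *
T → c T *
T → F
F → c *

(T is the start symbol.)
{ [F → . T F], [F → . c *], [T → . F], [T → . T *], [T → . c T *], [T → . c] }

Start with: [T → . T *]
  [T → . T *] has the dot before T: add [T → . c], [T → . c T *], [T → . F]
  [T → . F] has the dot before F: add [F → . T F], [F → . c *]
No further items can be added.

CLOSURE = { [F → . T F], [F → . c *], [T → . F], [T → . T *], [T → . c T *], [T → . c] }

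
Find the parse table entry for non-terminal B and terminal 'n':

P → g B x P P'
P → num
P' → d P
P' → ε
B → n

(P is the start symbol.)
B → n

To find M[B, 'n'], we find productions for B where 'n' is in the predict set (PREDICT(N → α) = (FIRST(α) \ {ε}) ∪ (FOLLOW(N) if α ⇒* ε)).

B → n: PREDICT = { 'n' }
  'n' is in predict set, so this production goes in M[B, 'n']

M[B, 'n'] = B → n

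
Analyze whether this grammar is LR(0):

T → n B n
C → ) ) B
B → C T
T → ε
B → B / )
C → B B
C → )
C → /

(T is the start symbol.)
A grammar is LR(0) if no state in the canonical LR(0) collection has:
  - both a shift item (dot before a terminal) and a complete item (shift-reduce conflict), or
  - two or more complete items (reduce-reduce conflict; the accept item [T' → T .] counts as a complete item here).

Augment with T' → T and build the canonical LR(0) collection (I0 = CLOSURE({[T' → . T]}), then GOTO on every symbol after a dot until no new states appear). It has 14 states:
  I0: { [T → . n B n], [T → .], [T' → . T] }  — shift, reduce
  I1: { [T' → T .] }  — accept
  I2: { [B → . B / )], [B → . C T], [C → . ) ) B], [C → . )], [C → . /], [C → . B B], [T → n . B n] }  — shift
  I3: { [C → ) . ) B], [C → ) .] }  — shift, reduce
  I4: { [C → / .] }  — reduce
  I5: { [B → . B / )], [B → . C T], [B → B . / )], [C → . ) ) B], [C → . )], [C → . /], [C → . B B], [C → B . B], [T → n B . n] }  — shift
  I6: { [B → C . T], [T → . n B n], [T → .] }  — shift, reduce
  I7: { [B → C T .] }  — reduce
  I8: { [B → B / . )], [C → / .] }  — shift, reduce
  I9: { [B → . B / )], [B → . C T], [B → B . / )], [C → . ) ) B], [C → . )], [C → . /], [C → . B B], [C → B . B], [C → B B .] }  — shift, reduce
  I10: { [T → n B n .] }  — reduce
  I11: { [B → B / ) .] }  — reduce
  I12: { [B → . B / )], [B → . C T], [C → ) ) . B], [C → . ) ) B], [C → . )], [C → . /], [C → . B B] }  — shift
  I13: { [B → . B / )], [B → . C T], [B → B . / )], [C → ) ) B .], [C → . ) ) B], [C → . )], [C → . /], [C → . B B], [C → B . B] }  — shift, reduce

Conflict in state I0:
  Shift-reduce conflict between [T → .] and [T → . n B n]
So the grammar is NOT LR(0).

Answer: No. Shift-reduce conflict between [T → .] and [T → . n B n]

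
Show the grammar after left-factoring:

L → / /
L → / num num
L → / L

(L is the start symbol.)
Left-factoring transforms A → αβ₁ | αβ₂ into A → αA' and A' → β₁ | β₂
(α is the longest common prefix among the alternatives). Repeat until
no nonterminal has two alternatives with a common prefix.

Round 1: L has alternatives sharing prefix '/'. Introduce L': L → / L'
  Add: L' → /
  Add: L' → num num
  Add: L' → L

No remaining common prefixes — done.

Resulting grammar:
L → / L'
L' → /
L' → num num
L' → L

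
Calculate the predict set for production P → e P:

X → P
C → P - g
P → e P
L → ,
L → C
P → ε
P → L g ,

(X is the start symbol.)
{ 'e' }

PREDICT(P → e P) = (FIRST(RHS) \ {ε}) ∪ (FOLLOW(P) if ε ∈ FIRST(RHS), i.e. RHS ⇒* ε)
FIRST(e P) = { 'e' }
ε ∉ FIRST(e P), so FOLLOW(P) is not added.
PREDICT(P → e P) = { 'e' }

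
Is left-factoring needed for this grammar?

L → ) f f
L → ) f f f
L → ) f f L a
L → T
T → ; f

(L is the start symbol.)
Left-factoring is needed when two productions for the same non-terminal
share a common prefix on the right-hand side.

Productions for L:
  L → ) f f
  L → ) f f f
  L → ) f f L a
  L → T

Found common prefix ') f f' in productions for L

Answer: Yes, L has productions with common prefix ') f f'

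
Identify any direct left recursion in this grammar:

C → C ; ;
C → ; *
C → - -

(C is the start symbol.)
Yes, C is left-recursive

Direct left recursion occurs when N → N α for some non-terminal N (the right-hand side begins with the left-hand side itself).

C → C ; ;: LEFT RECURSIVE (starts with C)
C → ; *: starts with ';'
C → - -: starts with '-'

The grammar has direct left recursion on: C.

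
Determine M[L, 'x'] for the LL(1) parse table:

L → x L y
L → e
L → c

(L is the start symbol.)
L → x L y

To find M[L, 'x'], we find productions for L where 'x' is in the predict set (PREDICT(N → α) = (FIRST(α) \ {ε}) ∪ (FOLLOW(N) if α ⇒* ε)).

L → x L y: PREDICT = { 'x' }
  'x' is in predict set, so this production goes in M[L, 'x']
L → e: PREDICT = { 'e' }
L → c: PREDICT = { 'c' }

M[L, 'x'] = L → x L y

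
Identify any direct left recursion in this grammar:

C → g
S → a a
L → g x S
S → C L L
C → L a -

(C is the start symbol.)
No direct left recursion

Direct left recursion occurs when N → N α for some non-terminal N (the right-hand side begins with the left-hand side itself).

C → g: starts with g
S → a a: starts with a
L → g x S: starts with g
S → C L L: starts with C
C → L a -: starts with L

No direct left recursion found.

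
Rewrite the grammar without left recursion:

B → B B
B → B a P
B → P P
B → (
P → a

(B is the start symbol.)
B → P P B'
B → ( B'
B' → B B'
B' → a P B'
B' → ε
P → a

B is directly left-recursive. The standard transformation for
  A → A α₁ | ... | A α_m | β₁ | ... | β_n
is
  A  → β₁ A' | ... | β_n A'
  A' → α₁ A' | ... | α_m A' | ε

B → P P becomes B → P P B'
B → ( becomes B → ( B'
B → B B becomes B' → B B'
B → B a P becomes B' → a P B'
Add B' → ε

Productions for other non-terminals are unchanged:
  P → a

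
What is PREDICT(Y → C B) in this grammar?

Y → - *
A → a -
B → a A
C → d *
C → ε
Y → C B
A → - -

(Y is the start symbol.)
PREDICT(Y → C B) = (FIRST(RHS) \ {ε}) ∪ (FOLLOW(Y) if ε ∈ FIRST(RHS), i.e. RHS ⇒* ε)
FIRST(C) = { 'd', ε }
FIRST(B) = { 'a' }
FIRST(C B) = { 'a', 'd' }
ε ∉ FIRST(C B), so FOLLOW(Y) is not added.
PREDICT(Y → C B) = { 'a', 'd' }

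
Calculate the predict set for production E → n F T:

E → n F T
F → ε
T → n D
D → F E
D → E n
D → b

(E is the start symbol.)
PREDICT(E → n F T) = (FIRST(RHS) \ {ε}) ∪ (FOLLOW(E) if ε ∈ FIRST(RHS), i.e. RHS ⇒* ε)
FIRST(n F T) = { 'n' }
ε ∉ FIRST(n F T), so FOLLOW(E) is not added.
PREDICT(E → n F T) = { 'n' }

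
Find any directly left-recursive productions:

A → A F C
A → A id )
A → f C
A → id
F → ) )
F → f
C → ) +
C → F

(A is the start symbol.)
Yes, A is left-recursive

Direct left recursion occurs when N → N α for some non-terminal N (the right-hand side begins with the left-hand side itself).

A → A F C: LEFT RECURSIVE (starts with A)
A → A id ): LEFT RECURSIVE (starts with A)
A → f C: starts with f
A → id: starts with id
F → ) ): starts with ')'
F → f: starts with f
C → ) +: starts with ')'
C → F: starts with F

The grammar has direct left recursion on: A.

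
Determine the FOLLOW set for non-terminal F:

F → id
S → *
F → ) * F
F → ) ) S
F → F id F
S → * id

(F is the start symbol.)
{ $, 'id' }

To compute FOLLOW(F), find every occurrence of F on a right-hand side N → α F β: add FIRST(β) \ {ε}, and if β is empty or nullable also add FOLLOW(N). Iterate to a fixed point.

F is the start symbol, so $ ∈ FOLLOW(F).
In F → ) * F: F is at the end; this adds FOLLOW(F) to itself — nothing new
In F → F id F: F is followed by id F, add FIRST(id F) \ {ε} = { 'id' }
In F → F id F: F is at the end; this adds FOLLOW(F) to itself — nothing new

Taking the union: FOLLOW(F) = { $, 'id' }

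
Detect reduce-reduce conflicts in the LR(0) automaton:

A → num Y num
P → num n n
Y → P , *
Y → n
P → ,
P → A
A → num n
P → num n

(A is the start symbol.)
Augment with A' → A and build the canonical LR(0) collection (I0 = CLOSURE({[A' → . A]}), then GOTO on every symbol after a dot until no new states appear). It has 14 states:
  I0: { [A → . num Y num], [A → . num n], [A' → . A] }  — shift
  I1: { [A' → A .] }  — accept
  I2: { [A → . num Y num], [A → . num n], [A → num . Y num], [A → num . n], [P → . ,], [P → . A], [P → . num n n], [P → . num n], [Y → . P , *], [Y → . n] }  — shift
  I3: { [P → , .] }  — reduce
  I4: { [P → A .] }  — reduce
  I5: { [Y → P . , *] }  — shift
  I6: { [A → num Y . num] }  — shift
  I7: { [A → num n .], [Y → n .] }  — 2 reduces
  I8: { [A → . num Y num], [A → . num n], [A → num . Y num], [A → num . n], [P → . ,], [P → . A], [P → . num n n], [P → . num n], [P → num . n n], [P → num . n], [Y → . P , *], [Y → . n] }  — shift
  I9: { [A → num n .], [P → num n . n], [P → num n .], [Y → n .] }  — shift, 3 reduces
  I10: { [P → num n n .] }  — reduce
  I11: { [A → num Y num .] }  — reduce
  I12: { [Y → P , . *] }  — shift
  I13: { [Y → P , * .] }  — reduce

I7 contains complete items [A → num n .], [Y → n .] — reduce-reduce conflict.
I9 contains complete items [A → num n .], [P → num n .], [Y → n .] — reduce-reduce conflict.

Answer: Yes — I7: [A → num n .] vs [Y → n .]; I9: [A → num n .] vs [P → num n .]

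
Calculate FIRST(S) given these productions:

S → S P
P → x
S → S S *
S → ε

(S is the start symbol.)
{ '*', 'x', ε }

To compute FIRST(S), examine every production with S on the left-hand side, reading each right-hand side left to right until a non-nullable symbol is reached.

FIRST sets of the other non-terminals involved (by the same procedure, iterated to a fixed point):
  FIRST(P) = { 'x' }

From S → S P:
  - S is the symbol being defined: contributes nothing new
    S is nullable, so continue to the next symbol
  - P is a non-terminal: add FIRST(P) \ {ε} = { 'x' }
    P is not nullable, so stop
From S → S S *:
  - S is the symbol being defined: contributes nothing new
    S is nullable, so continue to the next symbol
  - S is the symbol being defined: contributes nothing new
    S is nullable, so continue to the next symbol
  - '*' is a terminal: add '*' and stop
From S → ε:
  - ε-production, so ε ∈ FIRST(S)

Collecting: FIRST(S) = { '*', 'x', ε }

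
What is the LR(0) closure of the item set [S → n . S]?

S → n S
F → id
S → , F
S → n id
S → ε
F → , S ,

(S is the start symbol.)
Start with: [S → n . S]
  [S → n . S] has the dot before S: add [S → . n S], [S → . , F], [S → . n id], [S → .]
No further items can be added.

CLOSURE = { [S → . , F], [S → . n S], [S → . n id], [S → .], [S → n . S] }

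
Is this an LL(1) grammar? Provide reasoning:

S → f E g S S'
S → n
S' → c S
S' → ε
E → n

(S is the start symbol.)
Relevant sets:
  FOLLOW(S') = { $, 'c' }

For S:
  PREDICT(S → f E g S S') = { 'f' }
  PREDICT(S → n) = { 'n' }
For S':
  PREDICT(S' → c S) = { 'c' }
  PREDICT(S' → ε) = { $, 'c' }
E has a single production, so nothing to check there.

Conflict found: Predict set conflict for S': { 'c' }
The grammar is NOT LL(1).

Answer: No. Predict set conflict for S': { 'c' }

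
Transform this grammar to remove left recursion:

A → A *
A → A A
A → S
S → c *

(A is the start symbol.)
A → S A'
A' → * A'
A' → A A'
A' → ε
S → c *

A is directly left-recursive. The standard transformation for
  A → A α₁ | ... | A α_m | β₁ | ... | β_n
is
  A  → β₁ A' | ... | β_n A'
  A' → α₁ A' | ... | α_m A' | ε

A → S becomes A → S A'
A → A * becomes A' → * A'
A → A A becomes A' → A A'
Add A' → ε

Productions for other non-terminals are unchanged:
  S → c *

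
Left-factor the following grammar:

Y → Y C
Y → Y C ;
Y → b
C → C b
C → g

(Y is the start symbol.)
Y → Y C Y'
Y' → ε
Y' → ;
Y → b
C → C b
C → g

Left-factoring transforms A → αβ₁ | αβ₂ into A → αA' and A' → β₁ | β₂
(α is the longest common prefix among the alternatives). Repeat until
no nonterminal has two alternatives with a common prefix.

Round 1: Y has alternatives sharing prefix 'Y C'. Introduce Y': Y → Y C Y'
  Add: Y' → ε
  Add: Y' → ;

No remaining common prefixes — done.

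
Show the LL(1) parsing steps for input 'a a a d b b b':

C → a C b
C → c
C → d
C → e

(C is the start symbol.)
LL(1) parsing maintains a stack (initially the start symbol over $) and the input. At each step: if the stack top is a terminal, match it against the current input token; if it is a non-terminal N, replace it with the RHS of M[N, lookahead] (the unique production whose predict set contains the lookahead).

Stack is shown with the top on the left.

Stack        Input            Action
------------------------------------
C $          a a a d b b b $  output C → a C b
a C b $      a a a d b b b $  match 'a'
C b $        a a d b b b $    output C → a C b
a C b b $    a a d b b b $    match 'a'
C b b $      a d b b b $      output C → a C b
a C b b b $  a d b b b $      match 'a'
C b b b $    d b b b $        output C → d
d b b b $    d b b b $        match 'd'
b b b $      b b b $          match 'b'
b b $        b b $            match 'b'
b $          b $              match 'b'
$            $                accept

The string is accepted.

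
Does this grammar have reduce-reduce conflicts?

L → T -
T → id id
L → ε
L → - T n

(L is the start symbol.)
No reduce-reduce conflicts

A reduce-reduce conflict occurs when an LR(0) state has two complete items [A → α .] and [B → β .] — both call for a reduction, and with no lookahead the parser cannot choose between them.

Augment with L' → L and build the canonical LR(0) collection (I0 = CLOSURE({[L' → . L]}), then GOTO on every symbol after a dot until no new states appear). It has 9 states:
  I0: { [L → . - T n], [L → . T -], [L → .], [L' → . L], [T → . id id] }  — shift, reduce
  I1: { [L → - . T n], [T → . id id] }  — shift
  I2: { [L' → L .] }  — accept
  I3: { [L → T . -] }  — shift
  I4: { [T → id . id] }  — shift
  I5: { [T → id id .] }  — reduce
  I6: { [L → T - .] }  — reduce
  I7: { [L → - T . n] }  — shift
  I8: { [L → - T n .] }  — reduce

No state contains more than one complete item.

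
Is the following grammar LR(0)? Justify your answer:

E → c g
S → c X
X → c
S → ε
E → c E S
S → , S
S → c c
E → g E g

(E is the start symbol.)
Augment with E' → E and build the canonical LR(0) collection (I0 = CLOSURE({[E' → . E]}), then GOTO on every symbol after a dot until no new states appear). It has 14 states:
  I0: { [E → . c E S], [E → . c g], [E → . g E g], [E' → . E] }  — shift
  I1: { [E' → E .] }  — accept
  I2: { [E → . c E S], [E → . c g], [E → . g E g], [E → c . E S], [E → c . g] }  — shift
  I3: { [E → . c E S], [E → . c g], [E → . g E g], [E → g . E g] }  — shift
  I4: { [E → g E . g] }  — shift
  I5: { [E → g E g .] }  — reduce
  I6: { [E → c E . S], [S → . , S], [S → . c X], [S → . c c], [S → .] }  — shift, reduce
  I7: { [E → . c E S], [E → . c g], [E → . g E g], [E → c g .], [E → g . E g] }  — shift, reduce
  I8: { [S → , . S], [S → . , S], [S → . c X], [S → . c c], [S → .] }  — shift, reduce
  I9: { [E → c E S .] }  — reduce
  I10: { [S → c . X], [S → c . c], [X → . c] }  — shift
  I11: { [S → c X .] }  — reduce
  I12: { [S → c c .], [X → c .] }  — 2 reduces
  I13: { [S → , S .] }  — reduce

Conflict in state I6:
  Shift-reduce conflict between [S → .] and [S → . , S]
So the grammar is NOT LR(0).

Answer: No. Shift-reduce conflict between [S → .] and [S → . , S]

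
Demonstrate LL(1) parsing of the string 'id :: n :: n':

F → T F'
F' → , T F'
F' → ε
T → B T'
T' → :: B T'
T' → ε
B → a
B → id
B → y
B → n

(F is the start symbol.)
LL(1) parsing maintains a stack (initially the start symbol over $) and the input. At each step: if the stack top is a terminal, match it against the current input token; if it is a non-terminal N, replace it with the RHS of M[N, lookahead] (the unique production whose predict set contains the lookahead).

Stack is shown with the top on the left.

Stack         Input           Action
------------------------------------
F $           id :: n :: n $  output F → T F'
T F' $        id :: n :: n $  output T → B T'
B T' F' $     id :: n :: n $  output B → id
id T' F' $    id :: n :: n $  match 'id'
T' F' $       :: n :: n $     output T' → :: B T'
:: B T' F' $  :: n :: n $     match '::'
B T' F' $     n :: n $        output B → n
n T' F' $     n :: n $        match 'n'
T' F' $       :: n $          output T' → :: B T'
:: B T' F' $  :: n $          match '::'
B T' F' $     n $             output B → n
n T' F' $     n $             match 'n'
T' F' $       $               output T' → ε
F' $          $               output F' → ε
$             $               accept

The string is accepted.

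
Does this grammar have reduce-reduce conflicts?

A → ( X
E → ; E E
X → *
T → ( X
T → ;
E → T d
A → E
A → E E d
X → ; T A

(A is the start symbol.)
Augment with A' → A and build the canonical LR(0) collection (I0 = CLOSURE({[A' → . A]}), then GOTO on every symbol after a dot until no new states appear). It has 19 states:
  I0: { [A → . ( X], [A → . E E d], [A → . E], [A' → . A], [E → . ; E E], [E → . T d], [T → . ( X], [T → . ;] }  — shift
  I1: { [A → ( . X], [T → ( . X], [X → . *], [X → . ; T A] }  — shift
  I2: { [E → . ; E E], [E → . T d], [E → ; . E E], [T → . ( X], [T → . ;], [T → ; .] }  — shift, reduce
  I3: { [A' → A .] }  — accept
  I4: { [A → E . E d], [A → E .], [E → . ; E E], [E → . T d], [T → . ( X], [T → . ;] }  — shift, reduce
  I5: { [E → T . d] }  — shift
  I6: { [E → T d .] }  — reduce
  I7: { [T → ( . X], [X → . *], [X → . ; T A] }  — shift
  I8: { [A → E E . d] }  — shift
  I9: { [A → E E d .] }  — reduce
  I10: { [X → * .] }  — reduce
  I11: { [T → . ( X], [T → . ;], [X → ; . T A] }  — shift
  I12: { [T → ( X .] }  — reduce
  I13: { [T → ; .] }  — reduce
  I14: { [A → . ( X], [A → . E E d], [A → . E], [E → . ; E E], [E → . T d], [T → . ( X], [T → . ;], [X → ; T . A] }  — shift
  I15: { [X → ; T A .] }  — reduce
  I16: { [E → . ; E E], [E → . T d], [E → ; E . E], [T → . ( X], [T → . ;] }  — shift
  I17: { [E → ; E E .] }  — reduce
  I18: { [A → ( X .], [T → ( X .] }  — 2 reduces

I18 contains complete items [A → ( X .], [T → ( X .] — reduce-reduce conflict.

Answer: Yes — I18: [A → ( X .] vs [T → ( X .]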